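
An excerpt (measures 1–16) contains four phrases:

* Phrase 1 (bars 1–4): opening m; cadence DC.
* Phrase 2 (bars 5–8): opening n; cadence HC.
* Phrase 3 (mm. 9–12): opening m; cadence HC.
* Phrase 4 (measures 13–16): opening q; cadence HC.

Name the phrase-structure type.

Phrase 4 ends with a half cadence, no stronger than phrase 2's half cadence, so the four phrases do not form a double period; nor do phrases 3–4 duplicate 1–2, so it is not a repeated period. With no phrase reaching a conclusive cadence, the passage is a phrase group.

phrase group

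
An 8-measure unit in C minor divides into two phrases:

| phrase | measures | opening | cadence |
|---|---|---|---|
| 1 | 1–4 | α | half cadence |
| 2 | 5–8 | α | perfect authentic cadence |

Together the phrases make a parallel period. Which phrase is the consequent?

phrase 2

The phrase ending with the weaker cadence (half cadence) is the antecedent; the one ending more conclusively (perfect authentic cadence) is the consequent. The consequent is phrase 2.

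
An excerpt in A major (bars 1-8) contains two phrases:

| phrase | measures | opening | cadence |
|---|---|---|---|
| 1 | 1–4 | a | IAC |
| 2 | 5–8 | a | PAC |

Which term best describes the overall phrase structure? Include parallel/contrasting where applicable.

parallel period

Phrase 1 ends with an imperfect authentic cadence (weaker) and phrase 2 with a perfect authentic cadence (stronger): antecedent + consequent = a period.
The two phrases open with the same material (a / a), so the period is parallel.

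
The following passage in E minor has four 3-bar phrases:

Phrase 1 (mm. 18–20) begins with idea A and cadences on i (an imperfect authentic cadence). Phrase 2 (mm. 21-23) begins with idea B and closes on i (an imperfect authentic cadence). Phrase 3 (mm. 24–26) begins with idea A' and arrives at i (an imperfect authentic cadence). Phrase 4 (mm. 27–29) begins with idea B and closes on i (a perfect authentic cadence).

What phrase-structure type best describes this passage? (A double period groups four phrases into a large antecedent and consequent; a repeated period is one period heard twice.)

parallel double period

Four phrases in two halves: the first half (measures 18–23) ends with an imperfect authentic cadence, the second (measures 24–29) with a perfect authentic cadence — a large antecedent–consequent pair, i.e. a double period.
Phrase 3 begins with the same material as phrase 1, making it parallel.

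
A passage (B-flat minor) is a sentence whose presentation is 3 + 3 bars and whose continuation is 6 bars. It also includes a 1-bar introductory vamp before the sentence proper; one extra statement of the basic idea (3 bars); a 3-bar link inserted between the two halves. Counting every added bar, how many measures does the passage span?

19 measures

Basic sentence: 3 + 3 + 6 = 12 bars.
12 (basic form) + 1 (introduction) + 3 (extra statement) + 3 (link) = 19.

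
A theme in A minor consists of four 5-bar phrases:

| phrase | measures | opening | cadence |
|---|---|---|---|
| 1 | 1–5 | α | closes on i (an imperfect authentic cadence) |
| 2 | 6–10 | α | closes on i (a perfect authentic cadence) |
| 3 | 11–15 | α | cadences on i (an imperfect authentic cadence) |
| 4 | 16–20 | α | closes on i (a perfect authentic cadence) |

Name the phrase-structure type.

The cadence pattern IAC–PAC–IAC–PAC is weak–strong twice, and phrases 3–4 restate phrases 1–2: a period heard twice, not a double period (which would end weakly at phrase 2).

repeated period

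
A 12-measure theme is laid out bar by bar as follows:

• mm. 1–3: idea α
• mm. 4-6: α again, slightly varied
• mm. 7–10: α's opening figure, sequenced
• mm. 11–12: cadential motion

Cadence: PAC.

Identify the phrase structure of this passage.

Basic idea (mm. 1–3) + its repetition (bars 4–6) form the presentation; fragmentation and cadence (bars 7–12) form the continuation — the 12-bar whole is a sentence.

sentence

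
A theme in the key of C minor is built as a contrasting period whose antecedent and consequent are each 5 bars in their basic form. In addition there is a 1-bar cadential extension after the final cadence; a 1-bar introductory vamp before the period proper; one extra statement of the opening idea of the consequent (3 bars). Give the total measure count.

Basic contrasting period: 5 + 5 = 10 bars.
10 (basic form) + 1 (cadential extension) + 1 (introduction) + 3 (extra statement) = 15.

15 measures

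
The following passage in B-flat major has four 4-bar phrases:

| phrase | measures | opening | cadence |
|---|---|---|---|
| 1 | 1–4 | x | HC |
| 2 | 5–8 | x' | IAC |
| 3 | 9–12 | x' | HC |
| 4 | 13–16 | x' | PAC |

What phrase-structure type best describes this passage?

Four phrases in two halves: the first half (bars 1–8) ends with an imperfect authentic cadence, the second (mm. 9–16) with a perfect authentic cadence — a large antecedent–consequent pair, i.e. a double period.
Phrase 3 begins with the same material as phrase 1, making it parallel.

parallel double period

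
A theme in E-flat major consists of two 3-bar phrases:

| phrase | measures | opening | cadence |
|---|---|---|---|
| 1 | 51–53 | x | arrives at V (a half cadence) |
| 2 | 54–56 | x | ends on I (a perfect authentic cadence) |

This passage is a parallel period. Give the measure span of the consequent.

The antecedent is the phrase ending with the weaker cadence (half cadence, phrase 1) and the consequent the one ending more conclusively (perfect authentic cadence, phrase 2); the consequent is mm. 54–56.

measures 54–56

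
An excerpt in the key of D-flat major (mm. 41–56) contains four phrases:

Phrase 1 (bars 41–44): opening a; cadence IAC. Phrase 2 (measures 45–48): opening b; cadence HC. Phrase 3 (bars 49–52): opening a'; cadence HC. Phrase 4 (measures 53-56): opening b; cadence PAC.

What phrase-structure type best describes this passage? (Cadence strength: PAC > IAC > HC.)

parallel double period

Four phrases in two halves: the first half (bars 41-48) ends with a half cadence, the second (mm. 49-56) with a perfect authentic cadence — a large antecedent–consequent pair, i.e. a double period.
Phrase 3 begins with the same material as phrase 1, making it parallel.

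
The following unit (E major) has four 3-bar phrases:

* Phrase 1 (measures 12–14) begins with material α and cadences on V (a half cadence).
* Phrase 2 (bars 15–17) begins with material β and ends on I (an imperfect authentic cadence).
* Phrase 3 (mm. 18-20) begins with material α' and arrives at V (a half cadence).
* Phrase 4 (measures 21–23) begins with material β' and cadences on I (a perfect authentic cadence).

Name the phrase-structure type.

Four phrases in two halves: the first half (bars 12-17) ends with an imperfect authentic cadence, the second (mm. 18-23) with a perfect authentic cadence — a large antecedent–consequent pair, i.e. a double period.
Phrase 3 begins with the same material as phrase 1, making it parallel.

parallel double period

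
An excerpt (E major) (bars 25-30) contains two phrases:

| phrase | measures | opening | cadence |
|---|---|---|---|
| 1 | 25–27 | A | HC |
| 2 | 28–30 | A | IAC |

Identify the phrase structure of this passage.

Phrase 1 ends with a half cadence (weaker) and phrase 2 with an imperfect authentic cadence (stronger): antecedent + consequent = a period.
The two phrases open with the same material (A / A), so the period is parallel.

parallel period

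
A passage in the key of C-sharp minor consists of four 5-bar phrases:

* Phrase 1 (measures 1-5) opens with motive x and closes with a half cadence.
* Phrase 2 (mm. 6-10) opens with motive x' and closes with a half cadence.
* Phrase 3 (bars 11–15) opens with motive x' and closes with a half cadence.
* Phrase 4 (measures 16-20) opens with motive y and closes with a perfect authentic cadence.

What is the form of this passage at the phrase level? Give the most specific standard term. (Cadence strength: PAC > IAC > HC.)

parallel double period

Four phrases in two halves: the first half (measures 1-10) ends with a half cadence, the second (mm. 11-20) with a perfect authentic cadence — a large antecedent–consequent pair, i.e. a double period.
Phrase 3 begins with the same material as phrase 1, making it parallel.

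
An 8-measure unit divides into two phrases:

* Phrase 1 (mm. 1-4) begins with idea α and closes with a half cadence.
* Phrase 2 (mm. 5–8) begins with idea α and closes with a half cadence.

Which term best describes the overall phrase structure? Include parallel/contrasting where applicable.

repeated phrase

Both phrases have the same opening (α) and the same cadence (half cadence): the second is a restatement, not a consequent, so this is a repeated phrase rather than a period.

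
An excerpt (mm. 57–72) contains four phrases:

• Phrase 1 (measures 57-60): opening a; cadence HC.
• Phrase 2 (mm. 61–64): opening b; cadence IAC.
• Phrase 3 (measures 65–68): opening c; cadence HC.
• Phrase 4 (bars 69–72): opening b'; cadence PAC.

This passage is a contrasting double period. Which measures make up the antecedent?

In a double period the four phrases pair into a large antecedent (phrases 1–2, ending imperfect authentic cadence) and a large consequent (phrases 3–4, ending perfect authentic cadence). The antecedent spans mm. 57–64.

measures 57–64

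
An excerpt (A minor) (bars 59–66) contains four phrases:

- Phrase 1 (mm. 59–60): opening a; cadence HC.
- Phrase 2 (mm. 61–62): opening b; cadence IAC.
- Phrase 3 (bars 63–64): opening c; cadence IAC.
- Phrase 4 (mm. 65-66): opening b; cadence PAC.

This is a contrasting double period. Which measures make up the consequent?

In a double period the first pair of phrases (ending imperfect authentic cadence) is the large antecedent and the second pair (ending perfect authentic cadence) is the large consequent; the consequent is measures 63–66.

measures 63–66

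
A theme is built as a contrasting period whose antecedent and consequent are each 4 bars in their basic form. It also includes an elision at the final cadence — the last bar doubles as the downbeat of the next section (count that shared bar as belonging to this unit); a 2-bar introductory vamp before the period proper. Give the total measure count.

10 measures

Basic contrasting period: 4 + 4 = 8 bars.
8 (basic form) + 2 (introduction) = 10.
The elision shares a bar with the next section but does not change this unit's count.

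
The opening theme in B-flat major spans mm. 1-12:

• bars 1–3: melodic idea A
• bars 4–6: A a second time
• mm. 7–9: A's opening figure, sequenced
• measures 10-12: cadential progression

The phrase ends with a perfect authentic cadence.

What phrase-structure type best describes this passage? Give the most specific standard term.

sentence

Basic idea (mm. 1–3) + its repetition (mm. 4–6) form the presentation; fragmentation and cadence (mm. 7–12) form the continuation — the 12-bar whole is a sentence.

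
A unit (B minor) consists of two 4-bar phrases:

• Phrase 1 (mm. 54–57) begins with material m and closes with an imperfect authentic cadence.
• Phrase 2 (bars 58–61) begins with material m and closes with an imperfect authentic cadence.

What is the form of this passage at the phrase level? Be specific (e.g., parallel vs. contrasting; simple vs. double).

Both phrases have the same opening (m) and the same cadence (imperfect authentic cadence): the second is a restatement, not a consequent, so this is a repeated phrase rather than a period.

repeated phrase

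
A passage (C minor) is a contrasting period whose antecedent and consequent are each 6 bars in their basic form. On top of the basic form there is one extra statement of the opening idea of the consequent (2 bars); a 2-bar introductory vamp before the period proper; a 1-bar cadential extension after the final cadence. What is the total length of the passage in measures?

Basic contrasting period: 6 + 6 = 12 bars.
12 (basic form) + 2 (extra statement) + 2 (introduction) + 1 (cadential extension) = 17.

17 measures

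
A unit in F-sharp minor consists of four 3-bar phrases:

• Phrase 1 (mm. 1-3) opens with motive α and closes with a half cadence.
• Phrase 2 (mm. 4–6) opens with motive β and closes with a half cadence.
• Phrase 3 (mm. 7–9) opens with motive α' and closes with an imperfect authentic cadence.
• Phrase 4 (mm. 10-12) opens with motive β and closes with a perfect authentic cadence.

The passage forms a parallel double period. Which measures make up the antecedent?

measures 1–6

In a double period the first pair of phrases (ending half cadence) is the large antecedent and the second pair (ending perfect authentic cadence) is the large consequent; the antecedent is measures 1–6.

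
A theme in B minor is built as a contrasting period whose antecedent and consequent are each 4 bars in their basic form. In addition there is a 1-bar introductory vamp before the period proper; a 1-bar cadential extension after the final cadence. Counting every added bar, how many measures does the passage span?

10 measures

Basic contrasting period: 4 + 4 = 8 bars.
8 (basic form) + 1 (introduction) + 1 (cadential extension) = 10.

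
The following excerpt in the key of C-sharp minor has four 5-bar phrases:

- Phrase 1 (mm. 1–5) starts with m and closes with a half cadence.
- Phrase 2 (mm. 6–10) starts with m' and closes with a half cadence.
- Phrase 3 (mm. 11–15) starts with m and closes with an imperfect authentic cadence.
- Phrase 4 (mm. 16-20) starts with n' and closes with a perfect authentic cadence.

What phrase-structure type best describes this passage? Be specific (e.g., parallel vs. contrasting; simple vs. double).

Four phrases in two halves: the first half (mm. 1-10) ends with a half cadence, the second (mm. 11-20) with a perfect authentic cadence — a large antecedent–consequent pair, i.e. a double period.
Phrase 3 begins with the same material as phrase 1, making it parallel.

parallel double period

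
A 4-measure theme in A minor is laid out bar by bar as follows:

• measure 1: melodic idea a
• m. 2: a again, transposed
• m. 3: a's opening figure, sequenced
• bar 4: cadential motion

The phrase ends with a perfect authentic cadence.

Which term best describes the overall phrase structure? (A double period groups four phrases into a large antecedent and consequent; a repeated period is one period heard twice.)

sentence

Basic idea (m. 1) + its repetition (measure 2) form the presentation; fragmentation and cadence (mm. 3–4) form the continuation — the 4-bar whole is a sentence.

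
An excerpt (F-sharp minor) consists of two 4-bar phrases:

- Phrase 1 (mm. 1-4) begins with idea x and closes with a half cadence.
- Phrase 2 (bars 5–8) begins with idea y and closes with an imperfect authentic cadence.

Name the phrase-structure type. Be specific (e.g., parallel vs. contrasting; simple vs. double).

contrasting period

Phrase 1 ends with a half cadence (weaker) and phrase 2 with an imperfect authentic cadence (stronger): antecedent + consequent = a period.
The two phrases open with different material (x / y), so the period is contrasting.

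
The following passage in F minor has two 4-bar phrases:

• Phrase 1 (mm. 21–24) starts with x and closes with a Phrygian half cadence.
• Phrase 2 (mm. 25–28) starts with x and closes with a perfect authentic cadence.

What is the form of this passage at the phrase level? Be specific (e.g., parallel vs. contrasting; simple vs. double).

parallel period

Phrase 1 ends with a Phrygian half cadence (weaker) and phrase 2 with a perfect authentic cadence (stronger): antecedent + consequent = a period.
The two phrases open with the same material (x / x), so the period is parallel.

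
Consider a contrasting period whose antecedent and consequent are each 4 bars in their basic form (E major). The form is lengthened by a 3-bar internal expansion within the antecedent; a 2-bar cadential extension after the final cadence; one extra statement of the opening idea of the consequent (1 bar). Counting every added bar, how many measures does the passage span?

Basic contrasting period: 4 + 4 = 8 bars.
8 (basic form) + 3 (internal expansion) + 2 (cadential extension) + 1 (extra statement) = 14.

14 measures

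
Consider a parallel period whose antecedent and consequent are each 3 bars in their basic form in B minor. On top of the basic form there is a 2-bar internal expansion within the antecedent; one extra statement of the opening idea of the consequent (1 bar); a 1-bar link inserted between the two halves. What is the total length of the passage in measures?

10 measures

Basic parallel period: 3 + 3 = 6 bars.
6 (basic form) + 2 (internal expansion) + 1 (extra statement) + 1 (link) = 10.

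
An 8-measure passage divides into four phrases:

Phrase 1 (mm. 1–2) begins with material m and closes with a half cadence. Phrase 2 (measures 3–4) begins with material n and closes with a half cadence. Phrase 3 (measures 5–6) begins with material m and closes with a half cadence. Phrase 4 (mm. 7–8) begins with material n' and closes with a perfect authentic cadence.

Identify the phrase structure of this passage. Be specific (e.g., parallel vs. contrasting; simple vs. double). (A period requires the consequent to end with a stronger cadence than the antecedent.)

parallel double period

Four phrases in two halves: the first half (mm. 1–4) ends with a half cadence, the second (mm. 5-8) with a perfect authentic cadence — a large antecedent–consequent pair, i.e. a double period.
Phrase 3 begins with the same material as phrase 1, making it parallel.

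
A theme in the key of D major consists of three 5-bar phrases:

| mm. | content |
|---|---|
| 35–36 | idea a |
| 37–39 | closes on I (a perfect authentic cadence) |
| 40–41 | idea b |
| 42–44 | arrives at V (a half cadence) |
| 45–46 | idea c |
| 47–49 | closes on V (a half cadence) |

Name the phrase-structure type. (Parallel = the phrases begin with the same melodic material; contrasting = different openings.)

phrase group

The final phrase closes with a half cadence, which is not stronger than the preceding half cadence; the 3 phrases lack an overall antecedent–consequent design and so form a phrase group.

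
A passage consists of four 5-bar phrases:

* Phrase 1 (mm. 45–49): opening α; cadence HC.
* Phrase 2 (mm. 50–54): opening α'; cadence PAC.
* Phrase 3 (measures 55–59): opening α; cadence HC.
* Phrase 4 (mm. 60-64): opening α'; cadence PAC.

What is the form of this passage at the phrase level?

The cadence pattern HC–PAC–HC–PAC is weak–strong twice, and phrases 3–4 restate phrases 1–2: a period heard twice, not a double period (which would end weakly at phrase 2).

repeated period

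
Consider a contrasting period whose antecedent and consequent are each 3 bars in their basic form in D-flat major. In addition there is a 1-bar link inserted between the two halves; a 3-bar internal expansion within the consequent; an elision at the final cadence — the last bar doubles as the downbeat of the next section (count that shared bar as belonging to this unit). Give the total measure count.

Basic contrasting period: 3 + 3 = 6 bars.
6 (basic form) + 1 (link) + 3 (internal expansion) = 10.
The elision shares a bar with the next section but does not change this unit's count.

10 measures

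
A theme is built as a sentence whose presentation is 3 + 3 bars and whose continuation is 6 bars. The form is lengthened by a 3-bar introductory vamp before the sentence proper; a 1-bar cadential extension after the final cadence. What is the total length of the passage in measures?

Basic sentence: 3 + 3 + 6 = 12 bars.
12 (basic form) + 3 (introduction) + 1 (cadential extension) = 16.

16 measures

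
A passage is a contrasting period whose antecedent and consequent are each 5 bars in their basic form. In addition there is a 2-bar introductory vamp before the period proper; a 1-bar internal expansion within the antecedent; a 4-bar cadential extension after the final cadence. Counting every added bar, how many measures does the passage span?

Basic contrasting period: 5 + 5 = 10 bars.
10 (basic form) + 2 (introduction) + 1 (internal expansion) + 4 (cadential extension) = 17.

17 measures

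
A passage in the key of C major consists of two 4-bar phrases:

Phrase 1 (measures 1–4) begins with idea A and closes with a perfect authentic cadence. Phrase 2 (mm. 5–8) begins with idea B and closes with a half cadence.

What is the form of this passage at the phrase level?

The second phrase closes with a half cadence, which is not stronger than the first phrase's perfect authentic cadence; without a weak→strong cadential pair there is no antecedent–consequent relationship, so this is a phrase group rather than a period.

phrase group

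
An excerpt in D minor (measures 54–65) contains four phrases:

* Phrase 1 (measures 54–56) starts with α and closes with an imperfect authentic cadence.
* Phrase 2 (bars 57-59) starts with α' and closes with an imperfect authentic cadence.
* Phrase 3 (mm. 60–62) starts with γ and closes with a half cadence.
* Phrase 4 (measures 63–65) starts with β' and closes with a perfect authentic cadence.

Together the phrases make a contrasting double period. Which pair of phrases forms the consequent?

In a double period the first pair of phrases (ending imperfect authentic cadence) is the large antecedent and the second pair (ending perfect authentic cadence) is the large consequent; the consequent is phrases 3 and 4.

phrases 3 and 4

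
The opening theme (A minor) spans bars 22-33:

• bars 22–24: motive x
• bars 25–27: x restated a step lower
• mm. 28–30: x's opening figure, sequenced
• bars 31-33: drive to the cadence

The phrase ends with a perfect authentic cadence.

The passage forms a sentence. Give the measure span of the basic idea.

The presentation of a sentence is the basic idea (mm. 22–24) plus its repetition (measures 25–27); the basic idea is therefore mm. 22–24.

measures 22–24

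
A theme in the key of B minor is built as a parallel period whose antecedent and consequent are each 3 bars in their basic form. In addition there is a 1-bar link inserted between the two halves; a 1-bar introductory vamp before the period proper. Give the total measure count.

8 measures

Basic parallel period: 3 + 3 = 6 bars.
6 (basic form) + 1 (link) + 1 (introduction) = 8.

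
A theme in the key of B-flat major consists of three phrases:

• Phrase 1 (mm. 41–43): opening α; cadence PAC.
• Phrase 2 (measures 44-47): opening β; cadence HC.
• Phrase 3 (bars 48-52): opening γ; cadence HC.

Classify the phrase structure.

phrase group

The final phrase closes with a half cadence, which is not stronger than the preceding half cadence; the 3 phrases lack an overall antecedent–consequent design and so form a phrase group.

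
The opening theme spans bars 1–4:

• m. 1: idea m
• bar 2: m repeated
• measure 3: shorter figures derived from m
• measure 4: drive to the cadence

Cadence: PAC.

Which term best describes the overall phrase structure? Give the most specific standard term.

Basic idea (m. 1) + its repetition (measure 2) form the presentation; fragmentation and cadence (mm. 3-4) form the continuation — the 4-bar whole is a sentence.

sentence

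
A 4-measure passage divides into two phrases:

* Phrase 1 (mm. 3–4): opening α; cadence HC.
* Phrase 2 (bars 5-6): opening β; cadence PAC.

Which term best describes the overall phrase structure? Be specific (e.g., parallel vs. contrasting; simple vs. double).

contrasting period

Phrase 1 ends with a half cadence (weaker) and phrase 2 with a perfect authentic cadence (stronger): antecedent + consequent = a period.
The two phrases open with different material (α / β), so the period is contrasting.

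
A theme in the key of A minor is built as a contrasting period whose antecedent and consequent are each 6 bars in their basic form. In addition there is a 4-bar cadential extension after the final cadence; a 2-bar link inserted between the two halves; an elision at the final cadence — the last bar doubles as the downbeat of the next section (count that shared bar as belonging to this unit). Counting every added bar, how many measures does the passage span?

Basic contrasting period: 6 + 6 = 12 bars.
12 (basic form) + 4 (cadential extension) + 2 (link) = 18.
The elision shares a bar with the next section but does not change this unit's count.

18 measures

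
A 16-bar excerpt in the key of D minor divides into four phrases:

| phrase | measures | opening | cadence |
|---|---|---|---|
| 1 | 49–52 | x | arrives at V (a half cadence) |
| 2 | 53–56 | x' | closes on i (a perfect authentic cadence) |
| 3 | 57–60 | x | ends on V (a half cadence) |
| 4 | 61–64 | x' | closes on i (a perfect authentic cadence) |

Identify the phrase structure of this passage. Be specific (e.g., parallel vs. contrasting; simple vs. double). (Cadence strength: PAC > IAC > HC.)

The cadence pattern HC–PAC–HC–PAC is weak–strong twice, and phrases 3–4 restate phrases 1–2: a period heard twice, not a double period (which would end weakly at phrase 2).

repeated period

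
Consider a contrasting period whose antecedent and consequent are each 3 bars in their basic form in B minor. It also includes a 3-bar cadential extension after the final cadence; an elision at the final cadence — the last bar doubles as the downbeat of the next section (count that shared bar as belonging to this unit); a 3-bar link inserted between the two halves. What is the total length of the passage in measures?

12 measures

Basic contrasting period: 3 + 3 = 6 bars.
6 (basic form) + 3 (cadential extension) + 3 (link) = 12.
The elision shares a bar with the next section but does not change this unit's count.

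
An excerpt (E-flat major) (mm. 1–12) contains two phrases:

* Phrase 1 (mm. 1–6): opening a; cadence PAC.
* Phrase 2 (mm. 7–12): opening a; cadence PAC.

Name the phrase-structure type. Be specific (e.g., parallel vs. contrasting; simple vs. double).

Both phrases have the same opening (a) and the same cadence (perfect authentic cadence): the second is a restatement, not a consequent, so this is a repeated phrase rather than a period.

repeated phrase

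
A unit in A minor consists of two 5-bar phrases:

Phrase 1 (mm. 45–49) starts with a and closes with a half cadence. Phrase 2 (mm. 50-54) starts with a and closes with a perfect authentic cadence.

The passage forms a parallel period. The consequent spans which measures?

measures 50–54

The antecedent is the phrase ending with the weaker cadence (half cadence, phrase 1) and the consequent the one ending more conclusively (perfect authentic cadence, phrase 2); the consequent is mm. 50-54.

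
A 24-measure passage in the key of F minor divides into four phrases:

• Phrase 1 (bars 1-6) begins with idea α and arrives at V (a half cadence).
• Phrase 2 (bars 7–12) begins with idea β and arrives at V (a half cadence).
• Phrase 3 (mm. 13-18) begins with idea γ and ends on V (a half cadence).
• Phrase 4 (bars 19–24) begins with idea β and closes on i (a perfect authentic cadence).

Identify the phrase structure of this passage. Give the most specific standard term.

Four phrases in two halves: the first half (measures 1–12) ends with a half cadence, the second (bars 13-24) with a perfect authentic cadence — a large antecedent–consequent pair, i.e. a double period.
Phrase 3 begins with different material from phrase 1, making it contrasting.

contrasting double period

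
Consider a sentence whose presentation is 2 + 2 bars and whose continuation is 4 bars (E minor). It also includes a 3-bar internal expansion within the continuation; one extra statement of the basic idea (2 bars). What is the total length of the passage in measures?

13 measures

Basic sentence: 2 + 2 + 4 = 8 bars.
8 (basic form) + 3 (internal expansion) + 2 (extra statement) = 13.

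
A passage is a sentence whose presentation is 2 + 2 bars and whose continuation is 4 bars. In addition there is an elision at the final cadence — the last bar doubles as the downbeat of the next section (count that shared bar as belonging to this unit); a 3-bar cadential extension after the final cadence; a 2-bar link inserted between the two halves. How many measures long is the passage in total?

13 measures

Basic sentence: 2 + 2 + 4 = 8 bars.
8 (basic form) + 3 (cadential extension) + 2 (link) = 13.
The elision shares a bar with the next section but does not change this unit's count.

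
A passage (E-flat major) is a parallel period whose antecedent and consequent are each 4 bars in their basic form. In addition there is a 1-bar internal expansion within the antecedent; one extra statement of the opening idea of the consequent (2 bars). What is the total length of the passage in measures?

11 measures

Basic parallel period: 4 + 4 = 8 bars.
8 (basic form) + 1 (internal expansion) + 2 (extra statement) = 11.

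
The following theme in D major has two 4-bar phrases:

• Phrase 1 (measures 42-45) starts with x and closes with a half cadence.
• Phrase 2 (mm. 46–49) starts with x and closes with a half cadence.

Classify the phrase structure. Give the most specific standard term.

repeated phrase

Both phrases have the same opening (x) and the same cadence (half cadence): the second is a restatement, not a consequent, so this is a repeated phrase rather than a period.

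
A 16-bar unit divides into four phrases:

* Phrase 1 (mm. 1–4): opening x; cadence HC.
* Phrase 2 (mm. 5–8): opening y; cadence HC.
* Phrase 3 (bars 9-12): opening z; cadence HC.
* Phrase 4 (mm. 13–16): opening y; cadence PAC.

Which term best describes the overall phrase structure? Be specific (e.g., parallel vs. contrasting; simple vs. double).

contrasting double period

Four phrases in two halves: the first half (measures 1–8) ends with a half cadence, the second (measures 9–16) with a perfect authentic cadence — a large antecedent–consequent pair, i.e. a double period.
Phrase 3 begins with different material from phrase 1, making it contrasting.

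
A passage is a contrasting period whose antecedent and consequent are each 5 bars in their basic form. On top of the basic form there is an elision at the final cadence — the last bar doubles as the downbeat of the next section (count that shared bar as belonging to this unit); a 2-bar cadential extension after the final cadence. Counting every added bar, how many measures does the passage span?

12 measures

Basic contrasting period: 5 + 5 = 10 bars.
10 (basic form) + 2 (cadential extension) = 12.
The elision shares a bar with the next section but does not change this unit's count.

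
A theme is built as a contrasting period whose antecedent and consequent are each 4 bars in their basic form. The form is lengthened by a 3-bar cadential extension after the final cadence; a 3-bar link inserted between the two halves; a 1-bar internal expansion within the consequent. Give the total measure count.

Basic contrasting period: 4 + 4 = 8 bars.
8 (basic form) + 3 (cadential extension) + 3 (link) + 1 (internal expansion) = 15.

15 measures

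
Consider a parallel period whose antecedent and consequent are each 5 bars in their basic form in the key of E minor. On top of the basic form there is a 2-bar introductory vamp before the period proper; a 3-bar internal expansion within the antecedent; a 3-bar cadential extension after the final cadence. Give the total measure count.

Basic parallel period: 5 + 5 = 10 bars.
10 (basic form) + 2 (introduction) + 3 (internal expansion) + 3 (cadential extension) = 18.

18 measures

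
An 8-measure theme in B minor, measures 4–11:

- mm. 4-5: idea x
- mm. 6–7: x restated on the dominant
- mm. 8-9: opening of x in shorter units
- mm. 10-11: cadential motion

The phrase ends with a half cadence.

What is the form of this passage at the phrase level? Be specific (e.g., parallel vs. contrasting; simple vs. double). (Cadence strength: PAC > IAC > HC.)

sentence

Basic idea (measures 4-5) + its repetition (bars 6–7) form the presentation; fragmentation and cadence (mm. 8-11) form the continuation — the 8-bar whole is a sentence.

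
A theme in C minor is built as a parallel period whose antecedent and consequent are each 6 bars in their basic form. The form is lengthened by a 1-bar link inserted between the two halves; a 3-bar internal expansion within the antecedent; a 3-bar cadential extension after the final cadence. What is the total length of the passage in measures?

19 measures

Basic parallel period: 6 + 6 = 12 bars.
12 (basic form) + 1 (link) + 3 (internal expansion) + 3 (cadential extension) = 19.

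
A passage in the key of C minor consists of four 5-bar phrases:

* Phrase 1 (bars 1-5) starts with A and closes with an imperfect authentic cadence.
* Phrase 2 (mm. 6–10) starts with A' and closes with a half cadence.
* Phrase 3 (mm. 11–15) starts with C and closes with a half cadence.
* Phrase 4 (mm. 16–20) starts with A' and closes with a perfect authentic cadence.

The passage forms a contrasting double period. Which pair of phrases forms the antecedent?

phrases 1 and 2

In a double period the first pair of phrases (ending half cadence) is the large antecedent and the second pair (ending perfect authentic cadence) is the large consequent; the antecedent is phrases 1 and 2.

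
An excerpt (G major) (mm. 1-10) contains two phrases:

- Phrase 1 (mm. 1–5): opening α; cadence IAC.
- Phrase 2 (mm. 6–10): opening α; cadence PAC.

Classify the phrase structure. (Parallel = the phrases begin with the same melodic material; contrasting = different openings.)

parallel period

Phrase 1 ends with an imperfect authentic cadence (weaker) and phrase 2 with a perfect authentic cadence (stronger): antecedent + consequent = a period.
The two phrases open with the same material (α / α), so the period is parallel.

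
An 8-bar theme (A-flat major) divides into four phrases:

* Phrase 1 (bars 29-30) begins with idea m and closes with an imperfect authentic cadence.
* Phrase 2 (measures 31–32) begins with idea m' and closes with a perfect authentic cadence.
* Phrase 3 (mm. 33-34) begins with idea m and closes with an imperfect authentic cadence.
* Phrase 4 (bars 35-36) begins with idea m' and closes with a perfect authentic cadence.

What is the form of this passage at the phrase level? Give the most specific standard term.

repeated period

The cadence pattern IAC–PAC–IAC–PAC is weak–strong twice, and phrases 3–4 restate phrases 1–2: a period heard twice, not a double period (which would end weakly at phrase 2).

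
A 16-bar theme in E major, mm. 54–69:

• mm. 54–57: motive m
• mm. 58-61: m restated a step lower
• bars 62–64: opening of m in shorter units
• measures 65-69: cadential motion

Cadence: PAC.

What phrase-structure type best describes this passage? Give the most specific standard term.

sentence

Basic idea (measures 54–57) + its repetition (mm. 58-61) form the presentation; fragmentation and cadence (mm. 62–69) form the continuation — the 16-bar whole is a sentence.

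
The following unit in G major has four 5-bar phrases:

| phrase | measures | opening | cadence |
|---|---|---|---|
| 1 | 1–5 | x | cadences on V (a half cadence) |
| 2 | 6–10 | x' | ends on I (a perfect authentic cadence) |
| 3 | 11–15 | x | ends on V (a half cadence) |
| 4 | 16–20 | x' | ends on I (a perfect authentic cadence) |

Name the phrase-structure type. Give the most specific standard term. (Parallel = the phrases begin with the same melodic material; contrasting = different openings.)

repeated period

The cadence pattern HC–PAC–HC–PAC is weak–strong twice, and phrases 3–4 restate phrases 1–2: a period heard twice, not a double period (which would end weakly at phrase 2).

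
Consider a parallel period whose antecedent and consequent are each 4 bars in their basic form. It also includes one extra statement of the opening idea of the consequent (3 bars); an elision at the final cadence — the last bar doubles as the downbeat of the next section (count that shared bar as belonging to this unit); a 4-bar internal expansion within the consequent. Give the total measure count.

15 measures

Basic parallel period: 4 + 4 = 8 bars.
8 (basic form) + 3 (extra statement) + 4 (internal expansion) = 15.
The elision shares a bar with the next section but does not change this unit's count.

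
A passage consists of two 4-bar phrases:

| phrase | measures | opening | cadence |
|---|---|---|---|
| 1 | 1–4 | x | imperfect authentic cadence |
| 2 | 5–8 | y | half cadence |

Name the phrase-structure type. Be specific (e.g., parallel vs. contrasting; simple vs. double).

phrase group

The second phrase closes with a half cadence, which is not stronger than the first phrase's imperfect authentic cadence; without a weak→strong cadential pair there is no antecedent–consequent relationship, so this is a phrase group rather than a period.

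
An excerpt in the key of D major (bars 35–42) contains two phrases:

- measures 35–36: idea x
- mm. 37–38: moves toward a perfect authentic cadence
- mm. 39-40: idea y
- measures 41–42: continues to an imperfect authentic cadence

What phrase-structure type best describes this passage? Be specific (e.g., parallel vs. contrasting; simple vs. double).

The second phrase closes with an imperfect authentic cadence, which is not stronger than the first phrase's perfect authentic cadence; without a weak→strong cadential pair there is no antecedent–consequent relationship, so this is a phrase group rather than a period.

phrase group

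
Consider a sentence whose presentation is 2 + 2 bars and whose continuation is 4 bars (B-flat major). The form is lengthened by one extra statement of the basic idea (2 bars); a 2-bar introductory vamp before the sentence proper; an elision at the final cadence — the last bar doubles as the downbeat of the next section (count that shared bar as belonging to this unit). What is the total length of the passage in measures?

Basic sentence: 2 + 2 + 4 = 8 bars.
8 (basic form) + 2 (extra statement) + 2 (introduction) = 12.
The elision shares a bar with the next section but does not change this unit's count.

12 measures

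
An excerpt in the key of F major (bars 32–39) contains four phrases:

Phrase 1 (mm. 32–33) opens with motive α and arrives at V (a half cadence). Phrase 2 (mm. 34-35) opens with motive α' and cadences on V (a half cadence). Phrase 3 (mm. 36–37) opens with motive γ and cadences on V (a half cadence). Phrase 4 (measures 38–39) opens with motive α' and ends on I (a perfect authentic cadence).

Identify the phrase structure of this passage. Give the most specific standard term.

contrasting double period

Four phrases in two halves: the first half (measures 32–35) ends with a half cadence, the second (bars 36–39) with a perfect authentic cadence — a large antecedent–consequent pair, i.e. a double period.
Phrase 3 begins with different material from phrase 1, making it contrasting.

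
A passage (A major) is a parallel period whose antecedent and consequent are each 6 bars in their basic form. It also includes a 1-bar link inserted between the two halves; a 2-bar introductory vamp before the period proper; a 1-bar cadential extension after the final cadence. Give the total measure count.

Basic parallel period: 6 + 6 = 12 bars.
12 (basic form) + 1 (link) + 2 (introduction) + 1 (cadential extension) = 16.

16 measures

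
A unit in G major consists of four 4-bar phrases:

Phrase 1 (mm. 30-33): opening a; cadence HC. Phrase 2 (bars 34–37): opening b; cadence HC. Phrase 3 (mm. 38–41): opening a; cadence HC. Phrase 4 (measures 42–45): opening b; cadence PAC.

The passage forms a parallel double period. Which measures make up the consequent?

In a double period the first pair of phrases (ending half cadence) is the large antecedent and the second pair (ending perfect authentic cadence) is the large consequent; the consequent is measures 38–45.

measures 38–45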